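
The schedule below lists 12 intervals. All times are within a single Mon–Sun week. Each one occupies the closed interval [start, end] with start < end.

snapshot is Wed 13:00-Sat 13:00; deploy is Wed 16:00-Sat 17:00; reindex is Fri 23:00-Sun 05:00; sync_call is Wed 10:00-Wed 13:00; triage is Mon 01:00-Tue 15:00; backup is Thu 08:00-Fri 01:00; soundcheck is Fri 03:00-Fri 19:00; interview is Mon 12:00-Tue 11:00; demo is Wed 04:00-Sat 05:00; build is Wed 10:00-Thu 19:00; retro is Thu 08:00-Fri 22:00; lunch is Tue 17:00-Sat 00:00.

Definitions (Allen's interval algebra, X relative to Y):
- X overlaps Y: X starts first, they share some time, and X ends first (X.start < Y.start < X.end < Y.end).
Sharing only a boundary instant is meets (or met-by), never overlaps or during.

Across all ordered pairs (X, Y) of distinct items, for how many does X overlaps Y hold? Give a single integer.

Checking all 132 ordered pairs for relation 'overlaps'; matching pairs in alphabetical order:
(build, backup): build overlaps backup ✓
(build, deploy): build overlaps deploy ✓
(build, retro): build overlaps retro ✓
(build, snapshot): build overlaps snapshot ✓
(demo, deploy): demo overlaps deploy ✓
(demo, reindex): demo overlaps reindex ✓
(demo, snapshot): demo overlaps snapshot ✓
(deploy, reindex): deploy overlaps reindex ✓
(lunch, demo): lunch overlaps demo ✓
(lunch, deploy): lunch overlaps deploy ✓
(lunch, reindex): lunch overlaps reindex ✓
(lunch, snapshot): lunch overlaps snapshot ✓
(snapshot, deploy): snapshot overlaps deploy ✓
(snapshot, reindex): snapshot overlaps reindex ✓
Count: 14.

14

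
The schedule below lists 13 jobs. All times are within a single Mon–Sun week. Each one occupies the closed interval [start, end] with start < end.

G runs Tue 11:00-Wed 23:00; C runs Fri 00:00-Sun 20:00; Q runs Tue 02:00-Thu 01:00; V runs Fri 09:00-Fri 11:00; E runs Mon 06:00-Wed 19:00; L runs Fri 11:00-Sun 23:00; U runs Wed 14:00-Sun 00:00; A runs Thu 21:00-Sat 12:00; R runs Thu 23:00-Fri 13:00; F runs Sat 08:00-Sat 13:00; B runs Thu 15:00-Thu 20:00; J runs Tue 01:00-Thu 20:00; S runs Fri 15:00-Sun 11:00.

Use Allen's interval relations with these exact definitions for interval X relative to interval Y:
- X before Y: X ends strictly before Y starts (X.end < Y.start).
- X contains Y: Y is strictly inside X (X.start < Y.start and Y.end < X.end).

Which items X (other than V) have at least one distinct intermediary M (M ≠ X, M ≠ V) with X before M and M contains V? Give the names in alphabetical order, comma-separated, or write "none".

Target V = [Fri 09:00, Fri 11:00].
Intermediaries M with M contains V: A, C, R, U.
Via A — items with X before A: B, E, G, J, Q.
Via C — items with X before C: B, E, G, J, Q.
Via R — items with X before R: B, E, G, J, Q.
Via U — items with X before U: none.
Union: B, E, G, J, Q.

B, E, G, J, Q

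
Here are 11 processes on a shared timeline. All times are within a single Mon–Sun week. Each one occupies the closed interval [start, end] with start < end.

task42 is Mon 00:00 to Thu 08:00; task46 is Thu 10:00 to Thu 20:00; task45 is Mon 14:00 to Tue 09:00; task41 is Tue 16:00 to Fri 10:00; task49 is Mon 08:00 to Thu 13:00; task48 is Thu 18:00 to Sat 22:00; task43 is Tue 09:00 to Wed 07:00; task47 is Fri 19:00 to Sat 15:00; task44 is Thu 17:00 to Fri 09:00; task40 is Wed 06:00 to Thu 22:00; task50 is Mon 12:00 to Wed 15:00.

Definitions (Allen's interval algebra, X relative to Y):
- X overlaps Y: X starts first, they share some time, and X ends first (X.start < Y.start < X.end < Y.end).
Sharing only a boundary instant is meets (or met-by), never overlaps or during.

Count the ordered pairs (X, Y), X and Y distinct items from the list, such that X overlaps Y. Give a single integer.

16

Checking all 110 ordered pairs for relation 'overlaps'; matching pairs in alphabetical order:
(task40, task44): task40 overlaps task44 ✓
(task40, task48): task40 overlaps task48 ✓
(task41, task48): task41 overlaps task48 ✓
(task42, task40): task42 overlaps task40 ✓
(task42, task41): task42 overlaps task41 ✓
(task42, task49): task42 overlaps task49 ✓
(task43, task40): task43 overlaps task40 ✓
(task43, task41): task43 overlaps task41 ✓
(task44, task48): task44 overlaps task48 ✓
(task46, task44): task46 overlaps task44 ✓
(task46, task48): task46 overlaps task48 ✓
(task49, task40): task49 overlaps task40 ✓
(task49, task41): task49 overlaps task41 ✓
(task49, task46): task49 overlaps task46 ✓
(task50, task40): task50 overlaps task40 ✓
(task50, task41): task50 overlaps task41 ✓
Count: 16.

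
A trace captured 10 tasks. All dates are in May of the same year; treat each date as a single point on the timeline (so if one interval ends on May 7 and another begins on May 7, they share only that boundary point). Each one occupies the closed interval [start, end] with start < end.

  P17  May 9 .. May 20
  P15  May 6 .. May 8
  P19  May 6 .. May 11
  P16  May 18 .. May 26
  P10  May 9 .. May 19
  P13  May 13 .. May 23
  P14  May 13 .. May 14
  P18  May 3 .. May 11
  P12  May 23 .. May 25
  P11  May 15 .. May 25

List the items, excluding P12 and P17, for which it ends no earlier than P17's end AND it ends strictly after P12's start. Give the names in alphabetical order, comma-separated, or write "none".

P11, P16

Conditions: its end is no earlier than P17's end (X.end >= May 20) AND its end is strictly after P12's start (X.end > May 23).
P10: end May 19 >= May 20? ✗; end May 19 > May 23? ✗ → no.
P11: end May 25 >= May 20? ✓; end May 25 > May 23? ✓ → yes.
P13: end May 23 >= May 20? ✓; end May 23 > May 23? ✗ → no.
P14: end May 14 >= May 20? ✗; end May 14 > May 23? ✗ → no.
P15: end May 8 >= May 20? ✗; end May 8 > May 23? ✗ → no.
P16: end May 26 >= May 20? ✓; end May 26 > May 23? ✓ → yes.
P18: end May 11 >= May 20? ✗; end May 11 > May 23? ✗ → no.
P19: end May 11 >= May 20? ✗; end May 11 > May 23? ✗ → no.
Result: P11, P16.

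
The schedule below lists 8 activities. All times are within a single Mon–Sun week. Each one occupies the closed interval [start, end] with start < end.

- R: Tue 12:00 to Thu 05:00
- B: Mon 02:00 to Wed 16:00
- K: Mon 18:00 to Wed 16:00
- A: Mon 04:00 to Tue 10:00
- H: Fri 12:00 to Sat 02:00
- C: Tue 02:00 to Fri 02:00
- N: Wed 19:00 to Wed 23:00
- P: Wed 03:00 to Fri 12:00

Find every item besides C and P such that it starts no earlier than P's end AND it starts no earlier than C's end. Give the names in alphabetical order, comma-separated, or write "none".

Conditions: its start is no earlier than P's end (X.start >= Fri 12:00) AND its start is no earlier than C's end (X.start >= Fri 02:00).
A: start Mon 04:00 >= Fri 12:00? ✗; start Mon 04:00 >= Fri 02:00? ✗ → no.
B: start Mon 02:00 >= Fri 12:00? ✗; start Mon 02:00 >= Fri 02:00? ✗ → no.
H: start Fri 12:00 >= Fri 12:00? ✓; start Fri 12:00 >= Fri 02:00? ✓ → yes.
K: start Mon 18:00 >= Fri 12:00? ✗; start Mon 18:00 >= Fri 02:00? ✗ → no.
N: start Wed 19:00 >= Fri 12:00? ✗; start Wed 19:00 >= Fri 02:00? ✗ → no.
R: start Tue 12:00 >= Fri 12:00? ✗; start Tue 12:00 >= Fri 02:00? ✗ → no.
Result: H.

H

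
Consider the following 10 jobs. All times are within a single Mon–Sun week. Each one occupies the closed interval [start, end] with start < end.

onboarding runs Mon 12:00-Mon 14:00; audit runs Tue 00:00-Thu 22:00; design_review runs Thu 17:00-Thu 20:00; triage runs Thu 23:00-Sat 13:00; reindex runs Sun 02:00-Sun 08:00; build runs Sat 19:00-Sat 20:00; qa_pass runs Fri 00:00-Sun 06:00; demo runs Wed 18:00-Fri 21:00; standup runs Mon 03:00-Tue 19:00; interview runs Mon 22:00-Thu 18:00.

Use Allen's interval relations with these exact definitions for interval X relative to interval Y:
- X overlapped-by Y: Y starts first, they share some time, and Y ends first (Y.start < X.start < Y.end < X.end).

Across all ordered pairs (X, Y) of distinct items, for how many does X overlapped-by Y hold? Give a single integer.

10

Checking all 90 ordered pairs for relation 'overlapped-by'; matching pairs in alphabetical order:
(audit, interview): audit overlapped-by interview ✓
(audit, standup): audit overlapped-by standup ✓
(demo, audit): demo overlapped-by audit ✓
(demo, interview): demo overlapped-by interview ✓
(design_review, interview): design_review overlapped-by interview ✓
(interview, standup): interview overlapped-by standup ✓
(qa_pass, demo): qa_pass overlapped-by demo ✓
(qa_pass, triage): qa_pass overlapped-by triage ✓
(reindex, qa_pass): reindex overlapped-by qa_pass ✓
(triage, demo): triage overlapped-by demo ✓
Count: 10.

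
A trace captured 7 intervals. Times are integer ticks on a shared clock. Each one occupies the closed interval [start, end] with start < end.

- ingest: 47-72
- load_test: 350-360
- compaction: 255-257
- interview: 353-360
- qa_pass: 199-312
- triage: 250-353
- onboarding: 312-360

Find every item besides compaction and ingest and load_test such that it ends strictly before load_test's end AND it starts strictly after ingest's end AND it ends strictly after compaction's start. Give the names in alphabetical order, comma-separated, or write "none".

qa_pass, triage

Conditions: its end is strictly before load_test's end (X.end < 360) AND its start is strictly after ingest's end (X.start > 72) AND its end is strictly after compaction's start (X.end > 255).
interview: end 360 < 360? ✗; start 353 > 72? ✓; end 360 > 255? ✓ → no.
onboarding: end 360 < 360? ✗; start 312 > 72? ✓; end 360 > 255? ✓ → no.
qa_pass: end 312 < 360? ✓; start 199 > 72? ✓; end 312 > 255? ✓ → yes.
triage: end 353 < 360? ✓; start 250 > 72? ✓; end 353 > 255? ✓ → yes.
Result: qa_pass, triage.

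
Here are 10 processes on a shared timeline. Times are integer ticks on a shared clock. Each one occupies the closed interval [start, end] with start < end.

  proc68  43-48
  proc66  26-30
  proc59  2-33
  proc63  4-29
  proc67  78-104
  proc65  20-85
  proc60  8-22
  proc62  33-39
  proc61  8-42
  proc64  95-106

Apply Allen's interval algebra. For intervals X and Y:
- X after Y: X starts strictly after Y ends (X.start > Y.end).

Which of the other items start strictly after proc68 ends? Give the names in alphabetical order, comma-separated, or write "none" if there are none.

Target proc68 = [43, 48].
proc59 [2, 33] → before → no.
proc60 [8, 22] → before → no.
proc61 [8, 42] → before → no.
proc62 [33, 39] → before → no.
proc63 [4, 29] → before → no.
proc64 [95, 106] → after → yes.
proc65 [20, 85] → contains → no.
proc66 [26, 30] → before → no.
proc67 [78, 104] → after → yes.
Result: proc64, proc67.

proc64, proc67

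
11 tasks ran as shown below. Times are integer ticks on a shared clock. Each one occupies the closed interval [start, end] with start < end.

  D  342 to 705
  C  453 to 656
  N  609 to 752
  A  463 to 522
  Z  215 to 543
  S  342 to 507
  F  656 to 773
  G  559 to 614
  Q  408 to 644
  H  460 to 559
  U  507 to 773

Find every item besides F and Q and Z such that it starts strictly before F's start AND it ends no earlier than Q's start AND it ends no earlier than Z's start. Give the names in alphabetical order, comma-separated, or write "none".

A, C, D, G, H, N, S, U

Conditions: its start is strictly before F's start (X.start < 656) AND its end is no earlier than Q's start (X.end >= 408) AND its end is no earlier than Z's start (X.end >= 215).
A: start 463 < 656? ✓; end 522 >= 408? ✓; end 522 >= 215? ✓ → yes.
C: start 453 < 656? ✓; end 656 >= 408? ✓; end 656 >= 215? ✓ → yes.
D: start 342 < 656? ✓; end 705 >= 408? ✓; end 705 >= 215? ✓ → yes.
G: start 559 < 656? ✓; end 614 >= 408? ✓; end 614 >= 215? ✓ → yes.
H: start 460 < 656? ✓; end 559 >= 408? ✓; end 559 >= 215? ✓ → yes.
N: start 609 < 656? ✓; end 752 >= 408? ✓; end 752 >= 215? ✓ → yes.
S: start 342 < 656? ✓; end 507 >= 408? ✓; end 507 >= 215? ✓ → yes.
U: start 507 < 656? ✓; end 773 >= 408? ✓; end 773 >= 215? ✓ → yes.
Result: A, C, D, G, H, N, S, U.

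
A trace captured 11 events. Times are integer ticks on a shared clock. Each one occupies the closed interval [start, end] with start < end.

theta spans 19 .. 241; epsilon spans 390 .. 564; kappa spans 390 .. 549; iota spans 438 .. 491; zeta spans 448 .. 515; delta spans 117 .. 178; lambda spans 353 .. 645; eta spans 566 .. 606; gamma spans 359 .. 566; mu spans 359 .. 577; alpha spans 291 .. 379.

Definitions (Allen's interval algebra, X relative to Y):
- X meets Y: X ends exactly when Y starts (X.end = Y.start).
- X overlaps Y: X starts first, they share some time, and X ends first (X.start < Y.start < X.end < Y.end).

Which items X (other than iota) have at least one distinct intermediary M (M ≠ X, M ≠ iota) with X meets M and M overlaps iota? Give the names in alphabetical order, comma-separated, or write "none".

Target iota = [438, 491].
Intermediaries M with M overlaps iota: none.
Union: none.

none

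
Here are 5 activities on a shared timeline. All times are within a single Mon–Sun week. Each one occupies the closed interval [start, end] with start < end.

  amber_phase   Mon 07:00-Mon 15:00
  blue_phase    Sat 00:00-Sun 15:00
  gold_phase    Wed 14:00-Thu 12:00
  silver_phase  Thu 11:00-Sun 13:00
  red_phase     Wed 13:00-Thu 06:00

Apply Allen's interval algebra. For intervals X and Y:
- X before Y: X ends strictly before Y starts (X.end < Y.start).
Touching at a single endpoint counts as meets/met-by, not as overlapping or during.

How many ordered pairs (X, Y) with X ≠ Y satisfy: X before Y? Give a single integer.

Checking all 20 ordered pairs for relation 'before'; matching pairs in alphabetical order:
(amber_phase, blue_phase): amber_phase before blue_phase ✓
(amber_phase, gold_phase): amber_phase before gold_phase ✓
(amber_phase, red_phase): amber_phase before red_phase ✓
(amber_phase, silver_phase): amber_phase before silver_phase ✓
(gold_phase, blue_phase): gold_phase before blue_phase ✓
(red_phase, blue_phase): red_phase before blue_phase ✓
(red_phase, silver_phase): red_phase before silver_phase ✓
Count: 7.

7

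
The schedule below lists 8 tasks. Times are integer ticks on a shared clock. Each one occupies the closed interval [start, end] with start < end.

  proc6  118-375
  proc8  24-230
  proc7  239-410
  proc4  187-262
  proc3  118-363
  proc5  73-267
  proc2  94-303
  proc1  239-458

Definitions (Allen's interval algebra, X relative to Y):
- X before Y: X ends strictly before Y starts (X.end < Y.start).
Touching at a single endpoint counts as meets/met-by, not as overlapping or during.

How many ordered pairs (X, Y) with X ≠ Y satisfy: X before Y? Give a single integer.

Checking all 56 ordered pairs for relation 'before'; matching pairs in alphabetical order:
(proc8, proc1): proc8 before proc1 ✓
(proc8, proc7): proc8 before proc7 ✓
Count: 2.

2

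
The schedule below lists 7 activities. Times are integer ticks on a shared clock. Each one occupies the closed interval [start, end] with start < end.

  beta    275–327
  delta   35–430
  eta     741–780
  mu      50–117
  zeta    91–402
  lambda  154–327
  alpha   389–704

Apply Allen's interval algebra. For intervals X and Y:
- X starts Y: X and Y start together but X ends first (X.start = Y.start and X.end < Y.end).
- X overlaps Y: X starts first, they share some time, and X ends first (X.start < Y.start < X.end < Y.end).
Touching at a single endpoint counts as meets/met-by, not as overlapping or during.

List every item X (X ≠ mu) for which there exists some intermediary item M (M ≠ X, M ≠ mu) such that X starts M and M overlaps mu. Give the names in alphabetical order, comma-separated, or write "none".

Target mu = [50, 117].
Intermediaries M with M overlaps mu: none.
Union: none.

none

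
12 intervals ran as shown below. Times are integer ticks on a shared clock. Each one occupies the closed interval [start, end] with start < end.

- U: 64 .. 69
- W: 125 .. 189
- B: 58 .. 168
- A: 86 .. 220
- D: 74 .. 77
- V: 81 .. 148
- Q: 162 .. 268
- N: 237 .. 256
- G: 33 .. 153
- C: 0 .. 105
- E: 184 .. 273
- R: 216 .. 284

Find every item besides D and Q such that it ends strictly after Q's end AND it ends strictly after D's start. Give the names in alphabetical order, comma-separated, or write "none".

E, R

Conditions: its end is strictly after Q's end (X.end > 268) AND its end is strictly after D's start (X.end > 74).
A: end 220 > 268? ✗; end 220 > 74? ✓ → no.
B: end 168 > 268? ✗; end 168 > 74? ✓ → no.
C: end 105 > 268? ✗; end 105 > 74? ✓ → no.
E: end 273 > 268? ✓; end 273 > 74? ✓ → yes.
G: end 153 > 268? ✗; end 153 > 74? ✓ → no.
N: end 256 > 268? ✗; end 256 > 74? ✓ → no.
R: end 284 > 268? ✓; end 284 > 74? ✓ → yes.
U: end 69 > 268? ✗; end 69 > 74? ✗ → no.
V: end 148 > 268? ✗; end 148 > 74? ✓ → no.
W: end 189 > 268? ✗; end 189 > 74? ✓ → no.
Result: E, R.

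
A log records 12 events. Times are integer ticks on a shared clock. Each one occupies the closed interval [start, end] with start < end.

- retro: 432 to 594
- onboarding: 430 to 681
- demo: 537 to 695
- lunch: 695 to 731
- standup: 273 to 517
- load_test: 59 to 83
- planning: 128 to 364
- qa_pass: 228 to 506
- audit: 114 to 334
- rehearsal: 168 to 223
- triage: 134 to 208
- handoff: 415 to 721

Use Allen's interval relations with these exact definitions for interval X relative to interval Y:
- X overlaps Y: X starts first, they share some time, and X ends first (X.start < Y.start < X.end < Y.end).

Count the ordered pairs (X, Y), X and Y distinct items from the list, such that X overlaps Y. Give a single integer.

16

Checking all 132 ordered pairs for relation 'overlaps'; matching pairs in alphabetical order:
(audit, planning): audit overlaps planning ✓
(audit, qa_pass): audit overlaps qa_pass ✓
(audit, standup): audit overlaps standup ✓
(handoff, lunch): handoff overlaps lunch ✓
(onboarding, demo): onboarding overlaps demo ✓
(planning, qa_pass): planning overlaps qa_pass ✓
(planning, standup): planning overlaps standup ✓
(qa_pass, handoff): qa_pass overlaps handoff ✓
(qa_pass, onboarding): qa_pass overlaps onboarding ✓
(qa_pass, retro): qa_pass overlaps retro ✓
(qa_pass, standup): qa_pass overlaps standup ✓
(retro, demo): retro overlaps demo ✓
(standup, handoff): standup overlaps handoff ✓
(standup, onboarding): standup overlaps onboarding ✓
(standup, retro): standup overlaps retro ✓
(triage, rehearsal): triage overlaps rehearsal ✓
Count: 16.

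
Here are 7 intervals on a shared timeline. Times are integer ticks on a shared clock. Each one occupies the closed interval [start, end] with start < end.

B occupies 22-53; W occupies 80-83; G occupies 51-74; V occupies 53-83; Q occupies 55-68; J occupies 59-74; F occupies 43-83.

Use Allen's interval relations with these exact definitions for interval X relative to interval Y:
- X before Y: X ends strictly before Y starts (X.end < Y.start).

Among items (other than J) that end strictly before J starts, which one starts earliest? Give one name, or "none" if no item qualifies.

Target J = [59, 74].
B [22, 53] → before → candidate.
F [43, 83] → contains → excluded.
G [51, 74] → finished-by → excluded.
Q [55, 68] → overlaps → excluded.
V [53, 83] → contains → excluded.
W [80, 83] → after → excluded.
Among candidates, earliest start is 22 → B.

B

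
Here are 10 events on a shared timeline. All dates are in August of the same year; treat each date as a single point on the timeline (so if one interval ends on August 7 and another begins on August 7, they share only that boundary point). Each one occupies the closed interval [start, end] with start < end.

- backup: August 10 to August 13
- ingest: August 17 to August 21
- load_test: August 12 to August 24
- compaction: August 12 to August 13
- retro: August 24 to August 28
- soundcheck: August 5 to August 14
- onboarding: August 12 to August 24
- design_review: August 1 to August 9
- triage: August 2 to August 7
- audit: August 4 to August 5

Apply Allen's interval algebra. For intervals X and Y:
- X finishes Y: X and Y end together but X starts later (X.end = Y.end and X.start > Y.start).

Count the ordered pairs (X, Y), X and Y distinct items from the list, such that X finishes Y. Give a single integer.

Checking all 90 ordered pairs for relation 'finishes'; matching pairs in alphabetical order:
(compaction, backup): compaction finishes backup ✓
Count: 1.

1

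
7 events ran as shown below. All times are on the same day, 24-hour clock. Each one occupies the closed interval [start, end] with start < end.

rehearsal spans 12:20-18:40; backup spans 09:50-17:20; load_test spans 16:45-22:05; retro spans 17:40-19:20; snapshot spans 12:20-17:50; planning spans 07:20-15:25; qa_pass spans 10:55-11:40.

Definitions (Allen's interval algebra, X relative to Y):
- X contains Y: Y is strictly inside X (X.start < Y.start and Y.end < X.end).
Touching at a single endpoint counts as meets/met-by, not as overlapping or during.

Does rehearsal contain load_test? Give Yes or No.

No

rehearsal = [12:20, 18:40], load_test = [16:45, 22:05].
Actual relation of rehearsal to load_test: overlaps.
Asked whether 'contains' holds → No.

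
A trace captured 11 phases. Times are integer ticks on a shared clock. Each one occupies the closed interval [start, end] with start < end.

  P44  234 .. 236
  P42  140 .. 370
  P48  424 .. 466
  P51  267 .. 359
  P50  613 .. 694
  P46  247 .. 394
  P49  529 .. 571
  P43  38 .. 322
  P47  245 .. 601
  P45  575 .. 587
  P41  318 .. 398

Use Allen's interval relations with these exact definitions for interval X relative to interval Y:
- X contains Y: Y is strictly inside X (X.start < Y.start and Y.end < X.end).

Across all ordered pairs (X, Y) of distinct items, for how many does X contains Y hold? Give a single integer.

Checking all 110 ordered pairs for relation 'contains'; matching pairs in alphabetical order:
(P42, P44): P42 contains P44 ✓
(P42, P51): P42 contains P51 ✓
(P43, P44): P43 contains P44 ✓
(P46, P51): P46 contains P51 ✓
(P47, P41): P47 contains P41 ✓
(P47, P45): P47 contains P45 ✓
(P47, P46): P47 contains P46 ✓
(P47, P48): P47 contains P48 ✓
(P47, P49): P47 contains P49 ✓
(P47, P51): P47 contains P51 ✓
Count: 10.

10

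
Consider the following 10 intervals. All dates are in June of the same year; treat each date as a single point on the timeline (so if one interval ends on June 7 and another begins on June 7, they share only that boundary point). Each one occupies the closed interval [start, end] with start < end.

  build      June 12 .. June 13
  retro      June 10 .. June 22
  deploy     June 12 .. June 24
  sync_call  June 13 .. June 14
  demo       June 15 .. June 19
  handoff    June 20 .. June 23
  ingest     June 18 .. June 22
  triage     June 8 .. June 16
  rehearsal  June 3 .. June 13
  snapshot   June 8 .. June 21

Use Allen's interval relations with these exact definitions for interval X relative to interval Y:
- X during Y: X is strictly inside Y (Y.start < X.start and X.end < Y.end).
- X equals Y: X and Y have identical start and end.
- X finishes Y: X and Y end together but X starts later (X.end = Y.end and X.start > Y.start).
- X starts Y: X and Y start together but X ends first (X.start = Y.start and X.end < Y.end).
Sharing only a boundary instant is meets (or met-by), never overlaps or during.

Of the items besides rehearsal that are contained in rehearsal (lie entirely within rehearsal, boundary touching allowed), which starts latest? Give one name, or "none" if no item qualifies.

build

Target rehearsal = [June 3, June 13].
build [June 12, June 13] → finishes → candidate.
demo [June 15, June 19] → after → excluded.
deploy [June 12, June 24] → overlapped-by → excluded.
handoff [June 20, June 23] → after → excluded.
ingest [June 18, June 22] → after → excluded.
retro [June 10, June 22] → overlapped-by → excluded.
snapshot [June 8, June 21] → overlapped-by → excluded.
sync_call [June 13, June 14] → met-by → excluded.
triage [June 8, June 16] → overlapped-by → excluded.
Among candidates, latest start is June 12 → build.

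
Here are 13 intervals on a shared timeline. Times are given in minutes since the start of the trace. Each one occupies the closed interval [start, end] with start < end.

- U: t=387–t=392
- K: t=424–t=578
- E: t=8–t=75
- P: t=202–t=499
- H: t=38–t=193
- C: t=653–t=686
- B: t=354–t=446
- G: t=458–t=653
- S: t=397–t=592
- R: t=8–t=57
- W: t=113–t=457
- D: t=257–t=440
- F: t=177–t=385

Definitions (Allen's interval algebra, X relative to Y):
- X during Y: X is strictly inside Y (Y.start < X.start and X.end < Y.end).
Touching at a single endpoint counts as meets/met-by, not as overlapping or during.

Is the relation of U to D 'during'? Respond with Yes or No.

U = [t=387, t=392], D = [t=257, t=440].
Actual relation of U to D: during.
Asked whether 'during' holds → Yes.

Yes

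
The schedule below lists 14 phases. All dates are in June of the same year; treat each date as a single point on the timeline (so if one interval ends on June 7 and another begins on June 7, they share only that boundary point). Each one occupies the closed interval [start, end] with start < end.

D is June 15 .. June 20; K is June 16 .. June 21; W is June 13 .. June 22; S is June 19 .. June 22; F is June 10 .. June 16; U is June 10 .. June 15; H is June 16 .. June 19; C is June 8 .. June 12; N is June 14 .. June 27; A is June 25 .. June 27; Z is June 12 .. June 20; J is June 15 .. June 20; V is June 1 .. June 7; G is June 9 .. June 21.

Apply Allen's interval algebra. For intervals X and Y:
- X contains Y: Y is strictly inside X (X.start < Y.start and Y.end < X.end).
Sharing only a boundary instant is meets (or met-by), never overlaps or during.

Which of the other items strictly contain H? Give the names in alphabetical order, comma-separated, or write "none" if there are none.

D, G, J, N, W, Z

Target H = [June 16, June 19].
A [June 25, June 27] → after → no.
C [June 8, June 12] → before → no.
D [June 15, June 20] → contains → yes.
F [June 10, June 16] → meets → no.
G [June 9, June 21] → contains → yes.
J [June 15, June 20] → contains → yes.
K [June 16, June 21] → started-by → no.
N [June 14, June 27] → contains → yes.
S [June 19, June 22] → met-by → no.
U [June 10, June 15] → before → no.
V [June 1, June 7] → before → no.
W [June 13, June 22] → contains → yes.
Z [June 12, June 20] → contains → yes.
Result: D, G, J, N, W, Z.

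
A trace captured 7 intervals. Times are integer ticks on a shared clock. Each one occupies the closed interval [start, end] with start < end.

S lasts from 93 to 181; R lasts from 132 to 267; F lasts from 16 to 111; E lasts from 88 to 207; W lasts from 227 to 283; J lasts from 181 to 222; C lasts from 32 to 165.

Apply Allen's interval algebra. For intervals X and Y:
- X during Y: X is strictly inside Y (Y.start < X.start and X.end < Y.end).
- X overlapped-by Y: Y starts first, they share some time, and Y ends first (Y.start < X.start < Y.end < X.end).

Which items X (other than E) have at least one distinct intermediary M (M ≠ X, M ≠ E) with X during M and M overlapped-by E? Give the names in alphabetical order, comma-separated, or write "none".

J

Target E = [88, 207].
Intermediaries M with M overlapped-by E: J, R.
Via J — items with X during J: none.
Via R — items with X during R: J.
Union: J.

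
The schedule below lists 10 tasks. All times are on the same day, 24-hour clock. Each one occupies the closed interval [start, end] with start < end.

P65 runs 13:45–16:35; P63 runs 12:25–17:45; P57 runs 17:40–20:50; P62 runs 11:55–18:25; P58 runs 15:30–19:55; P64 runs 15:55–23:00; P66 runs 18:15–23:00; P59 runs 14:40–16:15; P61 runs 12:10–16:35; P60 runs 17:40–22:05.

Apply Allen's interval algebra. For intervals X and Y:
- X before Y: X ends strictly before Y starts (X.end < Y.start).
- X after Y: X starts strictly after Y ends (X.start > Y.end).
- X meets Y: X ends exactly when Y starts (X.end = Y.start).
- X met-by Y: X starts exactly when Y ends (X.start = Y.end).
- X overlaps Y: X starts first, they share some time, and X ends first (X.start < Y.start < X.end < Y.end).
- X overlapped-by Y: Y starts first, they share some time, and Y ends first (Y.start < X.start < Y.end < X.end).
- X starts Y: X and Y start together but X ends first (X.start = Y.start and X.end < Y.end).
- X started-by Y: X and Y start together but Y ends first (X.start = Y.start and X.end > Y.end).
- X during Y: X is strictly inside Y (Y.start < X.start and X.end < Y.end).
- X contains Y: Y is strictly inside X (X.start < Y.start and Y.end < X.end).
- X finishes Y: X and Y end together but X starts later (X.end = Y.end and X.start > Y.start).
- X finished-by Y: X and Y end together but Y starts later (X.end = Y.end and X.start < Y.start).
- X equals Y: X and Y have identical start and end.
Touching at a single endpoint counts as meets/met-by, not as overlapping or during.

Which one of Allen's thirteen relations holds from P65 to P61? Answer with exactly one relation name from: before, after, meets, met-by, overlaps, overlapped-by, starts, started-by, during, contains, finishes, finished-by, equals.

finishes

P65 = [13:45, 16:35]; P61 = [12:10, 16:35].
Compare endpoints: P65.start > P61.start, P65.start < P61.end, P65.end > P61.start, P65.end = P61.end.
That pattern is 'finishes'.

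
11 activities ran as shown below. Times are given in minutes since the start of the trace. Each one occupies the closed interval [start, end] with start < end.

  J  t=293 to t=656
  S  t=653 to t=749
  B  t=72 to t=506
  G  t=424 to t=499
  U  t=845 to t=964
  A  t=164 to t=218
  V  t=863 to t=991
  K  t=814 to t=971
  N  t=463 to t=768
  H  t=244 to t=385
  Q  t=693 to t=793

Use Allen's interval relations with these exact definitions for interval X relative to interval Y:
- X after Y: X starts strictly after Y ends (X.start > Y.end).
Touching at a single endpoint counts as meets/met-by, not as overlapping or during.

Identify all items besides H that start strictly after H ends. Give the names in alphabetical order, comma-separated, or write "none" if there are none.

G, K, N, Q, S, U, V

Target H = [t=244, t=385].
A [t=164, t=218] → before → no.
B [t=72, t=506] → contains → no.
G [t=424, t=499] → after → yes.
J [t=293, t=656] → overlapped-by → no.
K [t=814, t=971] → after → yes.
N [t=463, t=768] → after → yes.
Q [t=693, t=793] → after → yes.
S [t=653, t=749] → after → yes.
U [t=845, t=964] → after → yes.
V [t=863, t=991] → after → yes.
Result: G, K, N, Q, S, U, V.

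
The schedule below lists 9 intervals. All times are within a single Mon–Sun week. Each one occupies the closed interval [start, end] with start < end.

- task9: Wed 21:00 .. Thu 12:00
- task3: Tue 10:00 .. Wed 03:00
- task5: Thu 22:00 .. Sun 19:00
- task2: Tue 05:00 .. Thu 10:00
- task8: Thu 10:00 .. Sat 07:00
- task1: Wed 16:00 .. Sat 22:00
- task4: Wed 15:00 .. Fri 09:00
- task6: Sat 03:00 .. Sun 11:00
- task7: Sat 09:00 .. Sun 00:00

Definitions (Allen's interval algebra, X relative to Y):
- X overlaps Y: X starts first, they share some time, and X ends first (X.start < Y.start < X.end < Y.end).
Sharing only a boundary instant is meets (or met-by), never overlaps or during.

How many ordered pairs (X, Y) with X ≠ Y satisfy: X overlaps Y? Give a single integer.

12

Checking all 72 ordered pairs for relation 'overlaps'; matching pairs in alphabetical order:
(task1, task5): task1 overlaps task5 ✓
(task1, task6): task1 overlaps task6 ✓
(task1, task7): task1 overlaps task7 ✓
(task2, task1): task2 overlaps task1 ✓
(task2, task4): task2 overlaps task4 ✓
(task2, task9): task2 overlaps task9 ✓
(task4, task1): task4 overlaps task1 ✓
(task4, task5): task4 overlaps task5 ✓
(task4, task8): task4 overlaps task8 ✓
(task8, task5): task8 overlaps task5 ✓
(task8, task6): task8 overlaps task6 ✓
(task9, task8): task9 overlaps task8 ✓
Count: 12.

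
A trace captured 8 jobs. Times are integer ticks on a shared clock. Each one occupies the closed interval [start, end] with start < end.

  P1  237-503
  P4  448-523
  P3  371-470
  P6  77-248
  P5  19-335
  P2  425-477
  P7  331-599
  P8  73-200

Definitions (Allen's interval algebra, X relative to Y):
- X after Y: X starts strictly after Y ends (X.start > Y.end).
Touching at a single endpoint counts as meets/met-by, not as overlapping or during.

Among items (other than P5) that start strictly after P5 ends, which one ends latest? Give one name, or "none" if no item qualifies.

Target P5 = [19, 335].
P1 [237, 503] → overlapped-by → excluded.
P2 [425, 477] → after → candidate.
P3 [371, 470] → after → candidate.
P4 [448, 523] → after → candidate.
P6 [77, 248] → during → excluded.
P7 [331, 599] → overlapped-by → excluded.
P8 [73, 200] → during → excluded.
Among candidates, latest end is 523 → P4.

P4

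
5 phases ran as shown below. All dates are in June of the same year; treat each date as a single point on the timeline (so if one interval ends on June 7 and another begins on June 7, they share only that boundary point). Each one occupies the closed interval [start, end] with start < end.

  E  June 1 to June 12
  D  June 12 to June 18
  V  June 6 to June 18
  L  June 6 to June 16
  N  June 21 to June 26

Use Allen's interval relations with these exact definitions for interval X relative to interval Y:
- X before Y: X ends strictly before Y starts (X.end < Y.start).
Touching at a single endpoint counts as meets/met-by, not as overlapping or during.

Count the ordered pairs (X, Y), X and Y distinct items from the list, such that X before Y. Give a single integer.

4

Checking all 20 ordered pairs for relation 'before'; matching pairs in alphabetical order:
(D, N): D before N ✓
(E, N): E before N ✓
(L, N): L before N ✓
(V, N): V before N ✓
Count: 4.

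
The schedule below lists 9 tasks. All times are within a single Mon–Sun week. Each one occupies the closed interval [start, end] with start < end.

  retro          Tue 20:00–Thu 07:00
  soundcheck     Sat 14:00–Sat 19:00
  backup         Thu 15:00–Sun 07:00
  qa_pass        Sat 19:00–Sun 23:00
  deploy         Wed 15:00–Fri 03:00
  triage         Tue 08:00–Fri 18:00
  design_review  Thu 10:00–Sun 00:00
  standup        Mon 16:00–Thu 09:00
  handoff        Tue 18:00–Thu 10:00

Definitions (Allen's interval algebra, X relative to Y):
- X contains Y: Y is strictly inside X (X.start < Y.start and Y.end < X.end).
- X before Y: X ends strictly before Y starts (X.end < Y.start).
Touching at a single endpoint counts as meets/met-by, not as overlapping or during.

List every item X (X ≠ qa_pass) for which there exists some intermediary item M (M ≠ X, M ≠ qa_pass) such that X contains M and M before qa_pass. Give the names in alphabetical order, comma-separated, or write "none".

Target qa_pass = [Sat 19:00, Sun 23:00].
Intermediaries M with M before qa_pass: deploy, handoff, retro, standup, triage.
Via deploy — items with X contains deploy: triage.
Via handoff — items with X contains handoff: triage.
Via retro — items with X contains retro: handoff, standup, triage.
Via standup — items with X contains standup: none.
Via triage — items with X contains triage: none.
Union: handoff, standup, triage.

handoff, standup, triage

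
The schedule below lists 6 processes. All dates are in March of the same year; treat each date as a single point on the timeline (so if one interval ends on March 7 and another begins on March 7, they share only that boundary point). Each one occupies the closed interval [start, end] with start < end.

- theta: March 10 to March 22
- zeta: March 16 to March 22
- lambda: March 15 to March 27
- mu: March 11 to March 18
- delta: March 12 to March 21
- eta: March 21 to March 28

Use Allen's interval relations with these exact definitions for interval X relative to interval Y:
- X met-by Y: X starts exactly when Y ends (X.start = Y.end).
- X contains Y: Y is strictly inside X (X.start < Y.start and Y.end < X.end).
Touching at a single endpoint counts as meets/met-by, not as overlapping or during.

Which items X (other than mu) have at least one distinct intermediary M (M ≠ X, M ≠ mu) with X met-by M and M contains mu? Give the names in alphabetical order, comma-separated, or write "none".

Target mu = [March 11, March 18].
Intermediaries M with M contains mu: theta.
Via theta — items with X met-by theta: none.
Union: none.

none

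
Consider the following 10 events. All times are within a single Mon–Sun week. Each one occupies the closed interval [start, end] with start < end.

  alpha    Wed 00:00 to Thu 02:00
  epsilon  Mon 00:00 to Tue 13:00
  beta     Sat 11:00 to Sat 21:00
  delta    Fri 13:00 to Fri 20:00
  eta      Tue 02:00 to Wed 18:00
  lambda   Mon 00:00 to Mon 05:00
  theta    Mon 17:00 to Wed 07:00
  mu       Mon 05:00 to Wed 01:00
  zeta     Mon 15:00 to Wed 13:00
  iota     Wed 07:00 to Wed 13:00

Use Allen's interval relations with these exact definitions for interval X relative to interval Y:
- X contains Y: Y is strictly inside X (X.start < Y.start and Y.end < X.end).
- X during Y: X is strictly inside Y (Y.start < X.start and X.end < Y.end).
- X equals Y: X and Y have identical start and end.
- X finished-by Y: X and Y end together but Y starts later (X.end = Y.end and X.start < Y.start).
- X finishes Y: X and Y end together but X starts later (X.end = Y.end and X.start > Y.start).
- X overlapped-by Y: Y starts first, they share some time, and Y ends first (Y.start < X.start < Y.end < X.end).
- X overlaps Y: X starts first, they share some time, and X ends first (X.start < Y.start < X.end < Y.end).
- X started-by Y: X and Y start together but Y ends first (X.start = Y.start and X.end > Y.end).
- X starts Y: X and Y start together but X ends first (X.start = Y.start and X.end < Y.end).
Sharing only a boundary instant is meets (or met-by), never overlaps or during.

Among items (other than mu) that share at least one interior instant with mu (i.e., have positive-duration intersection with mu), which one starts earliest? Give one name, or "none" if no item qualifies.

Target mu = [Mon 05:00, Wed 01:00].
alpha [Wed 00:00, Thu 02:00] → overlapped-by → candidate.
beta [Sat 11:00, Sat 21:00] → after → excluded.
delta [Fri 13:00, Fri 20:00] → after → excluded.
epsilon [Mon 00:00, Tue 13:00] → overlaps → candidate.
eta [Tue 02:00, Wed 18:00] → overlapped-by → candidate.
iota [Wed 07:00, Wed 13:00] → after → excluded.
lambda [Mon 00:00, Mon 05:00] → meets → excluded.
theta [Mon 17:00, Wed 07:00] → overlapped-by → candidate.
zeta [Mon 15:00, Wed 13:00] → overlapped-by → candidate.
Among candidates, earliest start is Mon 00:00 → epsilon.

epsilon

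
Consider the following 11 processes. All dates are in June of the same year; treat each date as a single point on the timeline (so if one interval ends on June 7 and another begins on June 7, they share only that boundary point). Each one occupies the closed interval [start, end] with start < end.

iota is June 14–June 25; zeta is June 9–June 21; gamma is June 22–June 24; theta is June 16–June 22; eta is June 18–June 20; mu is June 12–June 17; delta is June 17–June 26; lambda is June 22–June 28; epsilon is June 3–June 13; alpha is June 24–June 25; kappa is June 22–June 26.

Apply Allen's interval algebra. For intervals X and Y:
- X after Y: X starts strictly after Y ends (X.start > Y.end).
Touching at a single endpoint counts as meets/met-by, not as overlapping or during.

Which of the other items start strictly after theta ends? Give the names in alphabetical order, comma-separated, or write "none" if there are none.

Target theta = [June 16, June 22].
alpha [June 24, June 25] → after → yes.
delta [June 17, June 26] → overlapped-by → no.
epsilon [June 3, June 13] → before → no.
eta [June 18, June 20] → during → no.
gamma [June 22, June 24] → met-by → no.
iota [June 14, June 25] → contains → no.
kappa [June 22, June 26] → met-by → no.
lambda [June 22, June 28] → met-by → no.
mu [June 12, June 17] → overlaps → no.
zeta [June 9, June 21] → overlaps → no.
Result: alpha.

alpha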